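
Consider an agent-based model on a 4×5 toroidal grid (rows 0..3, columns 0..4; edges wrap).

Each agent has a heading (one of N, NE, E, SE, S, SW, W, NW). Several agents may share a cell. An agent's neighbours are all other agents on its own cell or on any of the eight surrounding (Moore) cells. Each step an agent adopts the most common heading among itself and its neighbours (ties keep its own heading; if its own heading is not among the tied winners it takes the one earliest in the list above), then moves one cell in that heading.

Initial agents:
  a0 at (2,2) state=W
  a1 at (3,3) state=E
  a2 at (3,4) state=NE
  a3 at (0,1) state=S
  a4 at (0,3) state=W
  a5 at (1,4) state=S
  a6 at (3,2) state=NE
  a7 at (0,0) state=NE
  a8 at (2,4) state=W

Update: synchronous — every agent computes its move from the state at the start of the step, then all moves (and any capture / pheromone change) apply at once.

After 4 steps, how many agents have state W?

8

t=1: a0@(2,1):W a1@(3,2):W a2@(2,0):NE a3@(3,2):NE a4@(3,4):NE a5@(1,3):W a6@(3,1):W a7@(3,1):NE a8@(2,3):W
t=2: a0@(2,0):W a1@(3,1):W a2@(1,1):NE a3@(3,1):W a4@(2,0):NE a5@(1,2):W a6@(3,0):W a7@(2,2):NE a8@(2,2):W
t=3: a0@(2,4):W a1@(3,0):W a2@(0,2):NE a3@(3,0):W a4@(2,4):W a5@(1,1):W a6@(3,4):W a7@(2,1):W a8@(2,1):W
t=4: a0@(2,3):W a1@(3,4):W a2@(3,3):NE a3@(3,4):W a4@(2,3):W a5@(1,0):W a6@(3,3):W a7@(2,0):W a8@(2,0):W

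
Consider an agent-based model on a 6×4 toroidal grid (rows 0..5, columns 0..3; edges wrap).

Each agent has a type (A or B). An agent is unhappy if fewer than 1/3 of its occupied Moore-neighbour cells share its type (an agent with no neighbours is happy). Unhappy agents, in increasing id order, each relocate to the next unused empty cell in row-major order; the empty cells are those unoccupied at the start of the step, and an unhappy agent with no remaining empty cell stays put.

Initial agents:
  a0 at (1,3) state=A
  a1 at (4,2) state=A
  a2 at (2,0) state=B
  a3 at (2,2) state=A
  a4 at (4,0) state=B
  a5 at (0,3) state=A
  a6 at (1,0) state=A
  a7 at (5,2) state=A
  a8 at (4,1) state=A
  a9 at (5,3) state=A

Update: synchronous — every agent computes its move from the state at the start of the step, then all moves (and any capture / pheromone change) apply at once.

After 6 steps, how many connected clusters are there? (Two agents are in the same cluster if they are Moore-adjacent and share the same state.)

2

t=1: a0@(1,3):A a1@(4,2):A a2@(0,0):B a3@(2,2):A a4@(0,1):B a5@(0,3):A a6@(1,0):A a7@(5,2):A a8@(4,1):A a9@(5,3):A
t=2: a0@(1,3):A a1@(4,2):A a2@(0,2):B a3@(2,2):A a4@(0,1):B a5@(0,3):A a6@(1,0):A a7@(5,2):A a8@(4,1):A a9@(5,3):A
t=3: a0@(1,3):A a1@(4,2):A a2@(0,0):B a3@(2,2):A a4@(0,1):B a5@(0,3):A a6@(1,0):A a7@(5,2):A a8@(4,1):A a9@(5,3):A
t=4: a0@(1,3):A a1@(4,2):A a2@(0,2):B a3@(2,2):A a4@(0,1):B a5@(0,3):A a6@(1,0):A a7@(5,2):A a8@(4,1):A a9@(5,3):A
t=5: a0@(1,3):A a1@(4,2):A a2@(0,0):B a3@(2,2):A a4@(0,1):B a5@(0,3):A a6@(1,0):A a7@(5,2):A a8@(4,1):A a9@(5,3):A
t=6: a0@(1,3):A a1@(4,2):A a2@(0,2):B a3@(2,2):A a4@(0,1):B a5@(0,3):A a6@(1,0):A a7@(5,2):A a8@(4,1):A a9@(5,3):A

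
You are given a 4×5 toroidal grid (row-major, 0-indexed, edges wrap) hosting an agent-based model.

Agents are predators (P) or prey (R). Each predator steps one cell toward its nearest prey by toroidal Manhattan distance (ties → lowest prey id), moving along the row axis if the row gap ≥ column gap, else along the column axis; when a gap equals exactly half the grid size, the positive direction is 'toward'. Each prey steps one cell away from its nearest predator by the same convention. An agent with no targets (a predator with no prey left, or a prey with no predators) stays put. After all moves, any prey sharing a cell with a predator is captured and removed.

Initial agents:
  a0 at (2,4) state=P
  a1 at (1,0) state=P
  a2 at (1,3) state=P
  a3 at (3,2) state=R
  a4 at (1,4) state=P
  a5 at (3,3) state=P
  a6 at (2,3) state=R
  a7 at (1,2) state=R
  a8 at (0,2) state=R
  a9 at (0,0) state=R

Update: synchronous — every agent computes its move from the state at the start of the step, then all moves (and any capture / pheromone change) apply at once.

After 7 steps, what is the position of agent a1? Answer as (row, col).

(2, 0)

t=1: a0@(2,3):P a1@(0,0):P a2@(2,3):P a3@(3,1):R a4@(2,4):P a5@(3,2):P a6@(2,2):R a7@(1,1):R a9@(3,0):R
t=2: a0@(2,2):P a1@(3,0):P a2@(2,2):P a4@(2,3):P a5@(3,1):P a6@(2,1):R a7@(2,1):R a9@(2,0):R
t=3: a0@(2,1):P a1@(2,0):P a2@(2,1):P a4@(2,2):P a5@(2,1):P a9@(1,0):R
t=4: a0@(1,1):P a1@(1,0):P a2@(1,1):P a4@(2,1):P a5@(1,1):P a9@(0,0):R
t=5: a0@(0,1):P a1@(0,0):P a2@(0,1):P a4@(3,1):P a5@(0,1):P a9@(3,0):R
t=6: a0@(3,1):P a1@(3,0):P a2@(3,1):P a4@(3,0):P a5@(3,1):P a9@(2,0):R
t=7: a0@(2,1):P a1@(2,0):P a2@(2,1):P a4@(2,0):P a5@(2,1):P a9@(1,0):R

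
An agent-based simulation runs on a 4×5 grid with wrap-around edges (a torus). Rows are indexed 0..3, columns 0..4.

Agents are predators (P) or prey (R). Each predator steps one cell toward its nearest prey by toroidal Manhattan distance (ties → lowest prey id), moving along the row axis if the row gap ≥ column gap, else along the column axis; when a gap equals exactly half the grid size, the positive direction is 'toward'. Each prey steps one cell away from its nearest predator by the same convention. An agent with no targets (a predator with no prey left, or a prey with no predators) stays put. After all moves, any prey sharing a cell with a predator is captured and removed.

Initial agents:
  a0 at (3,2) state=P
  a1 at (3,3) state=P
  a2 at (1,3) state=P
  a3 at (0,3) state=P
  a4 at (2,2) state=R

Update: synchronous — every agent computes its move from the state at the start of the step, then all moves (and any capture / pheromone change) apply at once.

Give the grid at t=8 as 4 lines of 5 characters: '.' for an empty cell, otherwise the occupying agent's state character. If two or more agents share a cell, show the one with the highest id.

t=1: a0@(2,2):P a1@(2,3):P a2@(2,3):P a3@(1,3):P a4@(1,2):R
t=2: a0@(1,2):P a1@(1,3):P a2@(1,3):P a3@(1,2):P a4@(0,2):R
t=3: a0@(0,2):P a1@(0,3):P a2@(0,3):P a3@(0,2):P a4@(3,2):R
t=4: a0@(3,2):P a1@(3,3):P a2@(3,3):P a3@(3,2):P a4@(2,2):R
t=5: a0@(2,2):P a1@(2,3):P a2@(2,3):P a3@(2,2):P a4@(1,2):R
t=6: a0@(1,2):P a1@(1,3):P a2@(1,3):P a3@(1,2):P a4@(0,2):R
t=7: a0@(0,2):P a1@(0,3):P a2@(0,3):P a3@(0,2):P a4@(3,2):R
t=8: a0@(3,2):P a1@(3,3):P a2@(3,3):P a3@(3,2):P a4@(2,2):R

.....
.....
..R..
..PP.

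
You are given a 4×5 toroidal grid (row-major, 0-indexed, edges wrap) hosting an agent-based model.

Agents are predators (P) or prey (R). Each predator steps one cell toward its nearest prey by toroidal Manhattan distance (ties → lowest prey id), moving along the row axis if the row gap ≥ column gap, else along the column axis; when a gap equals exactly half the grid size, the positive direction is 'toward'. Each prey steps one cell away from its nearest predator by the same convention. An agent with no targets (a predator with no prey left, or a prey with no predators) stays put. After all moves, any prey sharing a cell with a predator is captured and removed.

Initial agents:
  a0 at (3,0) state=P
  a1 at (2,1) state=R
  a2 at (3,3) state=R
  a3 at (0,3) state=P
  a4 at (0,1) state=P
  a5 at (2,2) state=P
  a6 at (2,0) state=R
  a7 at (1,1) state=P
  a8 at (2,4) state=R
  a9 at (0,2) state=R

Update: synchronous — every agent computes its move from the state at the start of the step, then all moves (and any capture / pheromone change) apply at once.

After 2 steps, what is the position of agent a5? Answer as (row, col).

t=1: a0@(2,0):P a2@(2,3):R a3@(3,3):P a4@(0,2):P a5@(2,1):P a6@(1,0):R a7@(2,1):P a8@(1,4):R a9@(0,1):R
t=2: a0@(1,0):P a2@(1,3):R a3@(2,3):P a4@(0,1):P a5@(2,2):P a6@(0,0):R a7@(2,2):P a8@(0,4):R a9@(0,0):R

(2, 2)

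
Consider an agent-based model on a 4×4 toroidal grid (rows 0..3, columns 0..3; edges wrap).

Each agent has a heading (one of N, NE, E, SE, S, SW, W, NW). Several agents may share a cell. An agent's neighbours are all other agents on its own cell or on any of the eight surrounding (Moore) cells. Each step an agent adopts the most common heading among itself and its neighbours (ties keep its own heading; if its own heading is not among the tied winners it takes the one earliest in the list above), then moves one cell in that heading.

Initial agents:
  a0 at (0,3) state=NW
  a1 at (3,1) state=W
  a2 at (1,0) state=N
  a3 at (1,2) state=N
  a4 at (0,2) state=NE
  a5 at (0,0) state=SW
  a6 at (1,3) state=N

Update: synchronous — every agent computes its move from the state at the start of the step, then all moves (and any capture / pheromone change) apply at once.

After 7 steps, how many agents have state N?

7

t=1: a0@(3,3):N a1@(3,0):W a2@(0,0):N a3@(0,2):N a4@(3,2):N a5@(3,0):N a6@(0,3):N
t=2: a0@(2,3):N a1@(2,0):N a2@(3,0):N a3@(3,2):N a4@(2,2):N a5@(2,0):N a6@(3,3):N
t=3: a0@(1,3):N a1@(1,0):N a2@(2,0):N a3@(2,2):N a4@(1,2):N a5@(1,0):N a6@(2,3):N
t=4: a0@(0,3):N a1@(0,0):N a2@(1,0):N a3@(1,2):N a4@(0,2):N a5@(0,0):N a6@(1,3):N
t=5: a0@(3,3):N a1@(3,0):N a2@(0,0):N a3@(0,2):N a4@(3,2):N a5@(3,0):N a6@(0,3):N
t=6: a0@(2,3):N a1@(2,0):N a2@(3,0):N a3@(3,2):N a4@(2,2):N a5@(2,0):N a6@(3,3):N
t=7: a0@(1,3):N a1@(1,0):N a2@(2,0):N a3@(2,2):N a4@(1,2):N a5@(1,0):N a6@(2,3):N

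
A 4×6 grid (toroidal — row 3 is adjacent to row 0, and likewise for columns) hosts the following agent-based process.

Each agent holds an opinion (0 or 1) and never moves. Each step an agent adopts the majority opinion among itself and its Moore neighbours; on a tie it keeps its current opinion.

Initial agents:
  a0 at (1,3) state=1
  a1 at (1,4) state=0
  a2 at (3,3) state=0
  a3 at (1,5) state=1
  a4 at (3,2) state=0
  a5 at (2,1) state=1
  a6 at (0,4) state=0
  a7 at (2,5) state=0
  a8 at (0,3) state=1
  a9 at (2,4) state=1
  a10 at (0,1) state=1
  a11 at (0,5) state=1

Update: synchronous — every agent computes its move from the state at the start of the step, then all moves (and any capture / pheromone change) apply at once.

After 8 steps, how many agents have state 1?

12

t=1: a0@(1,3):1 a1@(1,4):1 a2@(3,3):0 a3@(1,5):1 a4@(3,2):1 a5@(2,1):1 a6@(0,4):1 a7@(2,5):0 a8@(0,3):0 a9@(2,4):1 a10@(0,1):1 a11@(0,5):1
t=2: a0@(1,3):1 a1@(1,4):1 a2@(3,3):1 a3@(1,5):1 a4@(3,2):1 a5@(2,1):1 a6@(0,4):1 a7@(2,5):1 a8@(0,3):1 a9@(2,4):1 a10@(0,1):1 a11@(0,5):1
t=3: (unchanged — steady state)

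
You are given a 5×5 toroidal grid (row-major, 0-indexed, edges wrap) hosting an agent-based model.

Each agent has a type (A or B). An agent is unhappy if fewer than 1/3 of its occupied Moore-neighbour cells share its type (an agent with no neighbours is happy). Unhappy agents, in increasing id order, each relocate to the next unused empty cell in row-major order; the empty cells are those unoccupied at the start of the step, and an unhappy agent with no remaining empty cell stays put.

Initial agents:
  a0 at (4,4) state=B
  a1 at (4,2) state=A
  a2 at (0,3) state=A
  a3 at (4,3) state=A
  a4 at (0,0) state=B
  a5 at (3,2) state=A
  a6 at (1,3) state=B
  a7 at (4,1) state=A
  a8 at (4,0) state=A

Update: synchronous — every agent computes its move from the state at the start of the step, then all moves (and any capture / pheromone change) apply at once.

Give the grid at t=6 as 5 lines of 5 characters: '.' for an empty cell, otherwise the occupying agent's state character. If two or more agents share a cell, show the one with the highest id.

BB.AA
B....
.....
..A..
.AAA.

t=1: a0@(0,1):B a1@(4,2):A a2@(0,3):A a3@(4,3):A a4@(0,0):B a5@(3,2):A a6@(0,2):B a7@(4,1):A a8@(4,0):A
t=2: a0@(0,1):B a1@(4,2):A a2@(0,3):A a3@(4,3):A a4@(0,0):B a5@(3,2):A a6@(0,4):B a7@(4,1):A a8@(4,0):A
t=3: a0@(0,2):B a1@(4,2):A a2@(0,3):A a3@(4,3):A a4@(0,0):B a5@(3,2):A a6@(1,0):B a7@(4,1):A a8@(1,1):A
t=4: a0@(0,1):B a1@(4,2):A a2@(0,3):A a3@(4,3):A a4@(0,0):B a5@(3,2):A a6@(1,0):B a7@(4,1):A a8@(0,4):A
t=5: (unchanged — steady state)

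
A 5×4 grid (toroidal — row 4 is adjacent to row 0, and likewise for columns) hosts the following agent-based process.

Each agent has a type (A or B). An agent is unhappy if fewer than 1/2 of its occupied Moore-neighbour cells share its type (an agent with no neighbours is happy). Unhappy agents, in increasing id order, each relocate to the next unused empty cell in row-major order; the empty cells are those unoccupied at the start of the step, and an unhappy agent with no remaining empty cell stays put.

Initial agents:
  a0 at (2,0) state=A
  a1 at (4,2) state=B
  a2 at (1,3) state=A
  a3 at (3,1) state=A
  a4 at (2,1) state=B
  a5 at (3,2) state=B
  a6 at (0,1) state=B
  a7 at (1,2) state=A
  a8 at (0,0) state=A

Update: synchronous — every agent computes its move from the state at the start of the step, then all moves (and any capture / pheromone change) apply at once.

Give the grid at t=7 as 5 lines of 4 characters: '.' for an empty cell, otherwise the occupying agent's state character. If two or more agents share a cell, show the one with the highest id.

AAB.
.A.A
AB..
..B.
..B.

t=1: a0@(2,0):A a1@(4,2):B a2@(1,3):A a3@(0,2):A a4@(0,3):B a5@(3,2):B a6@(1,0):B a7@(1,1):A a8@(0,0):A
t=2: a0@(2,0):A a1@(4,2):B a2@(1,3):A a3@(0,2):A a4@(0,1):B a5@(3,2):B a6@(1,2):B a7@(1,1):A a8@(0,0):A
t=3: a0@(2,0):A a1@(4,2):B a2@(1,3):A a3@(0,3):A a4@(1,0):B a5@(3,2):B a6@(2,1):B a7@(1,1):A a8@(0,0):A
t=4: a0@(2,0):A a1@(4,2):B a2@(1,3):A a3@(0,3):A a4@(0,1):B a5@(3,2):B a6@(2,1):B a7@(1,1):A a8@(0,0):A
t=5: a0@(2,0):A a1@(4,2):B a2@(1,3):A a3@(0,3):A a4@(0,2):B a5@(3,2):B a6@(1,0):B a7@(1,1):A a8@(0,0):A
t=6: a0@(2,0):A a1@(4,2):B a2@(1,3):A a3@(0,1):A a4@(1,2):B a5@(3,2):B a6@(2,1):B a7@(1,1):A a8@(0,0):A
t=7: a0@(2,0):A a1@(4,2):B a2@(1,3):A a3@(0,1):A a4@(0,2):B a5@(3,2):B a6@(2,1):B a7@(1,1):A a8@(0,0):A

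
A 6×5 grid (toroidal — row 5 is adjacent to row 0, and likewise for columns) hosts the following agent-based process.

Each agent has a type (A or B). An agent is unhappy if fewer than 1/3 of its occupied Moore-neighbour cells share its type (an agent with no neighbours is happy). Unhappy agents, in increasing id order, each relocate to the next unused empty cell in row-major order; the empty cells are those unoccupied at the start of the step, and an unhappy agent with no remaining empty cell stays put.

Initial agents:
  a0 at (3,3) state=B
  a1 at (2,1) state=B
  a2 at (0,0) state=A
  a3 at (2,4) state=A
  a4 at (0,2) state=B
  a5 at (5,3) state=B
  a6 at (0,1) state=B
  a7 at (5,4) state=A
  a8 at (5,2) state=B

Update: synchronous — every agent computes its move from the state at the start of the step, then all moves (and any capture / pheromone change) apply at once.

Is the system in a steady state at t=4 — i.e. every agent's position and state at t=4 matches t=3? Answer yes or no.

t=1: a0@(0,3):B a1@(2,1):B a2@(0,0):A a3@(0,4):A a4@(0,2):B a5@(5,3):B a6@(0,1):B a7@(5,4):A a8@(5,2):B
t=2: (unchanged — steady state)

yes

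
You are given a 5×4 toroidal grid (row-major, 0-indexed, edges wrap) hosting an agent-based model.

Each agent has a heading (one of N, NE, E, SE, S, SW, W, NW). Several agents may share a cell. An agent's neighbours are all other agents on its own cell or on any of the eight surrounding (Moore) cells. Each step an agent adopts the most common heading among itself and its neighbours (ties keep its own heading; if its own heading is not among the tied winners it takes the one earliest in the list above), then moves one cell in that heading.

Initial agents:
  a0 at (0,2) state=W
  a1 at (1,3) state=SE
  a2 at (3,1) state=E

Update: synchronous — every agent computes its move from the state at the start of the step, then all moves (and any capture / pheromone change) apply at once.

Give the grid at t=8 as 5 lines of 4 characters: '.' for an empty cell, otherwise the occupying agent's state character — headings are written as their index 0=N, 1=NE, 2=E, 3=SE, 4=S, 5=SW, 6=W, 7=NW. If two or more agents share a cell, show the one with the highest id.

..6.
....
....
.2..
...3

t=1: a0@(0,1):W a1@(2,0):SE a2@(3,2):E
t=2: a0@(0,0):W a1@(3,1):SE a2@(3,3):E
t=3: a0@(0,3):W a1@(4,2):SE a2@(3,0):E
t=4: a0@(0,2):W a1@(0,3):SE a2@(3,1):E
t=5: a0@(0,1):W a1@(1,0):SE a2@(3,2):E
t=6: a0@(0,0):W a1@(2,1):SE a2@(3,3):E
t=7: a0@(0,3):W a1@(3,2):SE a2@(3,0):E
t=8: a0@(0,2):W a1@(4,3):SE a2@(3,1):E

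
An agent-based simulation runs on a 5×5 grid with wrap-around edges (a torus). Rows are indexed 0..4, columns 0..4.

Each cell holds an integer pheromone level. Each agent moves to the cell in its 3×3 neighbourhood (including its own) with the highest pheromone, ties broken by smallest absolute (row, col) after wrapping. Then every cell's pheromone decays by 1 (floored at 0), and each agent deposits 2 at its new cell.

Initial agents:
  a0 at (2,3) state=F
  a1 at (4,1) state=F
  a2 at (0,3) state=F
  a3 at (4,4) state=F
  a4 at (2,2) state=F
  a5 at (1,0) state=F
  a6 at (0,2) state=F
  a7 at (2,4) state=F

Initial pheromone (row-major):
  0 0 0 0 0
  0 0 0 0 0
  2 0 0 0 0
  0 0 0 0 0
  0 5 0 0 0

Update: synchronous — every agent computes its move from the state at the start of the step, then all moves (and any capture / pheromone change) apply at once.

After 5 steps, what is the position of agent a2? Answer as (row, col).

t=1: a0@(1,2) a1@(4,1) a2@(0,2) a3@(0,0) a4@(1,1) a5@(2,0) a6@(4,1) a7@(2,0) | pheromone: 2 0 2 0 0 / 0 2 2 0 0 / 5 0 0 0 0 / 0 0 0 0 0 / 0 8 0 0 0
t=2: a0@(0,2) a1@(4,1) a2@(4,1) a3@(4,1) a4@(2,0) a5@(2,0) a6@(4,1) a7@(2,0) | pheromone: 1 0 3 0 0 / 0 1 1 0 0 / 10 0 0 0 0 / 0 0 0 0 0 / 0 15 0 0 0
t=3: a0@(4,1) a1@(4,1) a2@(4,1) a3@(4,1) a4@(2,0) a5@(2,0) a6@(4,1) a7@(2,0) | pheromone: 0 0 2 0 0 / 0 0 0 0 0 / 15 0 0 0 0 / 0 0 0 0 0 / 0 24 0 0 0
t=4: a0@(4,1) a1@(4,1) a2@(4,1) a3@(4,1) a4@(2,0) a5@(2,0) a6@(4,1) a7@(2,0) | pheromone: 0 0 1 0 0 / 0 0 0 0 0 / 20 0 0 0 0 / 0 0 0 0 0 / 0 33 0 0 0
t=5: a0@(4,1) a1@(4,1) a2@(4,1) a3@(4,1) a4@(2,0) a5@(2,0) a6@(4,1) a7@(2,0) | pheromone: 0 0 0 0 0 / 0 0 0 0 0 / 25 0 0 0 0 / 0 0 0 0 0 / 0 42 0 0 0

(4, 1)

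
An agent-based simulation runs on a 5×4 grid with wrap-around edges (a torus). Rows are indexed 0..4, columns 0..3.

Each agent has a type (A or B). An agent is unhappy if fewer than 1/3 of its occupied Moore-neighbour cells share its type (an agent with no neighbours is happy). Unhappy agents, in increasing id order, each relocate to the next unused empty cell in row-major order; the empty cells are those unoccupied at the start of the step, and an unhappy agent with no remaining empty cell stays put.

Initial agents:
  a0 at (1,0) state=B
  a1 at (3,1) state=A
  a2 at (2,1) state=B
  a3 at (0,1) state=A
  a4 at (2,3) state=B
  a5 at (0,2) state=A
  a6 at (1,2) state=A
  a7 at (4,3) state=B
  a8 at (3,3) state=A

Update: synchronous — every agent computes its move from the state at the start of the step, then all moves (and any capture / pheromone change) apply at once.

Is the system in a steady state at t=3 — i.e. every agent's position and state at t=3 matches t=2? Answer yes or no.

t=1: a0@(1,0):B a1@(0,0):A a2@(2,1):B a3@(0,1):A a4@(2,3):B a5@(0,2):A a6@(1,2):A a7@(0,3):B a8@(1,1):A
t=2: a0@(1,0):B a1@(0,0):A a2@(2,1):B a3@(0,1):A a4@(2,3):B a5@(0,2):A a6@(1,2):A a7@(1,3):B a8@(1,1):A
t=3: (unchanged — steady state)

yes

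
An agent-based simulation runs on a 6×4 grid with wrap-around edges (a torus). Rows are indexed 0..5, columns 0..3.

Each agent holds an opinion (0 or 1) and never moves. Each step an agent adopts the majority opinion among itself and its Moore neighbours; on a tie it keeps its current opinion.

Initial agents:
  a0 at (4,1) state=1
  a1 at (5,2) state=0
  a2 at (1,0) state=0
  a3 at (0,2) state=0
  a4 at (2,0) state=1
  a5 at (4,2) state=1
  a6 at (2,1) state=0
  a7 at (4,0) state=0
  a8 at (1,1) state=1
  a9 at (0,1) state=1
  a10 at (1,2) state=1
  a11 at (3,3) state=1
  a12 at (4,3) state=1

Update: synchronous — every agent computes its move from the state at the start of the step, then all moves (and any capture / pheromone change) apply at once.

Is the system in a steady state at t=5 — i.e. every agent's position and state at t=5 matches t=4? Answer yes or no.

yes

t=1: a0@(4,1):1 a1@(5,2):1 a2@(1,0):1 a3@(0,2):1 a4@(2,0):1 a5@(4,2):1 a6@(2,1):1 a7@(4,0):1 a8@(1,1):1 a9@(0,1):1 a10@(1,2):1 a11@(3,3):1 a12@(4,3):1
t=2: (unchanged — steady state)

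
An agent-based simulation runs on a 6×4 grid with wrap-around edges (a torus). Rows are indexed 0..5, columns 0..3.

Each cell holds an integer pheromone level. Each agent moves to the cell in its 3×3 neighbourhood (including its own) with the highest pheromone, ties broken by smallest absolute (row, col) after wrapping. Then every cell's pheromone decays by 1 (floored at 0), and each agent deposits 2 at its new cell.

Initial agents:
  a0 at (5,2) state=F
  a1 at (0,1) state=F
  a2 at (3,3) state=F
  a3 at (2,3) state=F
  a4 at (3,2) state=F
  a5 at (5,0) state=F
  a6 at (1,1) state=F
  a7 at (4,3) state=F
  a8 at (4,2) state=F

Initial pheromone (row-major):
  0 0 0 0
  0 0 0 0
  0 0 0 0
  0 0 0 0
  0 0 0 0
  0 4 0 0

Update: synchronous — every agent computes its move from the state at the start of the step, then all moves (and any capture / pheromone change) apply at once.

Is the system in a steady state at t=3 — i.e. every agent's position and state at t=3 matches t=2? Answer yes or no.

t=1: a0@(5,1) a1@(5,1) a2@(2,0) a3@(1,0) a4@(2,1) a5@(5,1) a6@(0,0) a7@(3,0) a8@(5,1) | pheromone: 2 0 0 0 / 2 0 0 0 / 2 2 0 0 / 2 0 0 0 / 0 0 0 0 / 0 11 0 0
t=2: a0@(5,1) a1@(5,1) a2@(1,0) a3@(0,0) a4@(1,0) a5@(5,1) a6@(5,1) a7@(2,0) a8@(5,1) | pheromone: 3 0 0 0 / 5 0 0 0 / 3 1 0 0 / 1 0 0 0 / 0 0 0 0 / 0 20 0 0
t=3: a0@(5,1) a1@(5,1) a2@(1,0) a3@(5,1) a4@(1,0) a5@(5,1) a6@(5,1) a7@(1,0) a8@(5,1) | pheromone: 2 0 0 0 / 10 0 0 0 / 2 0 0 0 / 0 0 0 0 / 0 0 0 0 / 0 31 0 0

no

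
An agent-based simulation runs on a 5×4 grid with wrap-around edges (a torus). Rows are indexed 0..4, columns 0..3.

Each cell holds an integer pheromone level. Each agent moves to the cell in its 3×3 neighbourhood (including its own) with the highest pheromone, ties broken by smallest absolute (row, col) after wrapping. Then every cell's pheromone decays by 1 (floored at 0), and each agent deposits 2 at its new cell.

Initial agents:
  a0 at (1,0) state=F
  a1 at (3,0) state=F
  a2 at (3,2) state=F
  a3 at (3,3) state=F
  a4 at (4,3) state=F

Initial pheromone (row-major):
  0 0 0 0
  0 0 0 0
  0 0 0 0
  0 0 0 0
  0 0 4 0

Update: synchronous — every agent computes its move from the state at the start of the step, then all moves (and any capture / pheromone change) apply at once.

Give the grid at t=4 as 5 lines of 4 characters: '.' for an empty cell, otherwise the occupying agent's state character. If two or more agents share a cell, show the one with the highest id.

F...
....
F...
....
..F.

t=1: a0@(0,0) a1@(2,0) a2@(4,2) a3@(4,2) a4@(4,2) | pheromone: 2 0 0 0 / 0 0 0 0 / 2 0 0 0 / 0 0 0 0 / 0 0 9 0
t=2: a0@(0,0) a1@(2,0) a2@(4,2) a3@(4,2) a4@(4,2) | pheromone: 3 0 0 0 / 0 0 0 0 / 3 0 0 0 / 0 0 0 0 / 0 0 14 0
t=3: a0@(0,0) a1@(2,0) a2@(4,2) a3@(4,2) a4@(4,2) | pheromone: 4 0 0 0 / 0 0 0 0 / 4 0 0 0 / 0 0 0 0 / 0 0 19 0
t=4: a0@(0,0) a1@(2,0) a2@(4,2) a3@(4,2) a4@(4,2) | pheromone: 5 0 0 0 / 0 0 0 0 / 5 0 0 0 / 0 0 0 0 / 0 0 24 0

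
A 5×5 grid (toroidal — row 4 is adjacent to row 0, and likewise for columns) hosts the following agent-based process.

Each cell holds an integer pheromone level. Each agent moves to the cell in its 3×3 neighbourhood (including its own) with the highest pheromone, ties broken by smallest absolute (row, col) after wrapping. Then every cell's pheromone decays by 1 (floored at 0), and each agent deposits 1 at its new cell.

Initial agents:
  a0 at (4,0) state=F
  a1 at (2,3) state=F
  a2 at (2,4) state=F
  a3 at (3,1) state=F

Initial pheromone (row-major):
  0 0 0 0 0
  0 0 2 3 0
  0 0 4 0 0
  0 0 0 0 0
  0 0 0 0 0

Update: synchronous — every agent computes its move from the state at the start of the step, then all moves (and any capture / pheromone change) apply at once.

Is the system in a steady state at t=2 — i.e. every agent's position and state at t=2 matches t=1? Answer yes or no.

t=1: a0@(0,0) a1@(2,2) a2@(1,3) a3@(2,2) | pheromone: 1 0 0 0 0 / 0 0 1 3 0 / 0 0 5 0 0 / 0 0 0 0 0 / 0 0 0 0 0
t=2: a0@(0,0) a1@(2,2) a2@(2,2) a3@(2,2) | pheromone: 1 0 0 0 0 / 0 0 0 2 0 / 0 0 7 0 0 / 0 0 0 0 0 / 0 0 0 0 0

no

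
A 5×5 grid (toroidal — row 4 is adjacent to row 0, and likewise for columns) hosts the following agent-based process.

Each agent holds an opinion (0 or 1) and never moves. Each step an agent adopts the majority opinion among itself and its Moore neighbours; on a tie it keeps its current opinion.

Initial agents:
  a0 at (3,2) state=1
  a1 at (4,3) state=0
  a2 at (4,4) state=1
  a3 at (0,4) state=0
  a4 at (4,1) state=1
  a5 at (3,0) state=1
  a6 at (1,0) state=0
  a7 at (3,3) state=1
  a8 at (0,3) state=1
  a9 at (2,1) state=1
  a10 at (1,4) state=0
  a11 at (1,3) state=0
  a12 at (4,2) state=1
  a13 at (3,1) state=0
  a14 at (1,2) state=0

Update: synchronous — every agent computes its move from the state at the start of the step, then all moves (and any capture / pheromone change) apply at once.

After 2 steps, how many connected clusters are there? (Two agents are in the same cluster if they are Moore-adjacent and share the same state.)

t=1: a0@(3,2):1 a1@(4,3):1 a2@(4,4):1 a3@(0,4):0 a4@(4,1):1 a5@(3,0):1 a6@(1,0):0 a7@(3,3):1 a8@(0,3):0 a9@(2,1):1 a10@(1,4):0 a11@(1,3):0 a12@(4,2):1 a13@(3,1):1 a14@(1,2):0
t=2: (unchanged — steady state)

2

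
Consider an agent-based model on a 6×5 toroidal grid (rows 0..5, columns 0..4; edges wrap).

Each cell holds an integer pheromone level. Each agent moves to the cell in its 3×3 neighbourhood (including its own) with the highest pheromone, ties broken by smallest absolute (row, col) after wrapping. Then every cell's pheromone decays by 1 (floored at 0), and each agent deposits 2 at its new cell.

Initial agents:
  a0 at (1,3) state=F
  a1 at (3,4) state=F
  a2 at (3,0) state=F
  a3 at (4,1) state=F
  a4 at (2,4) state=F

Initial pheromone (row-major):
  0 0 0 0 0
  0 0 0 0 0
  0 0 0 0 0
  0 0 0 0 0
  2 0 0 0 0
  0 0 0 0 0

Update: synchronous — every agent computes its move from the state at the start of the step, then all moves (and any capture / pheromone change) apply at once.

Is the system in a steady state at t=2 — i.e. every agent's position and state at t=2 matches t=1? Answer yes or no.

yes

t=1: a0@(0,2) a1@(4,0) a2@(4,0) a3@(4,0) a4@(1,0) | pheromone: 0 0 2 0 0 / 2 0 0 0 0 / 0 0 0 0 0 / 0 0 0 0 0 / 7 0 0 0 0 / 0 0 0 0 0
t=2: a0@(0,2) a1@(4,0) a2@(4,0) a3@(4,0) a4@(1,0) | pheromone: 0 0 3 0 0 / 3 0 0 0 0 / 0 0 0 0 0 / 0 0 0 0 0 / 12 0 0 0 0 / 0 0 0 0 0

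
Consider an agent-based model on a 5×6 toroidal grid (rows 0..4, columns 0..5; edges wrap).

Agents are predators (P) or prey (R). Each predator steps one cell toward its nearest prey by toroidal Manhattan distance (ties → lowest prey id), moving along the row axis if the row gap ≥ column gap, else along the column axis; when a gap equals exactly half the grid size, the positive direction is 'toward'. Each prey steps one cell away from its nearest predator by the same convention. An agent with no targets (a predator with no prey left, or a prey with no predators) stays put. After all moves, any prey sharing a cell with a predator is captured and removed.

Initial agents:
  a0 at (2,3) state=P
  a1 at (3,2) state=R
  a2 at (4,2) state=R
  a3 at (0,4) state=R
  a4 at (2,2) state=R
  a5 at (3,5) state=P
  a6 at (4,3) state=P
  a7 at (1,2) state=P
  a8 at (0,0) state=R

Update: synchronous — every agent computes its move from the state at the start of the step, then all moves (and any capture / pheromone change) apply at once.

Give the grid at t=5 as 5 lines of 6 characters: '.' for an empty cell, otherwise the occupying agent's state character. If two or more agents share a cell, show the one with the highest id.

P.....
..P.R.
...RP.
......
R.....

t=1: a0@(2,2):P a2@(4,1):R a3@(1,4):R a4@(2,1):R a5@(3,0):P a6@(4,2):P a7@(2,2):P a8@(1,0):R
t=2: a0@(2,1):P a3@(1,5):R a4@(2,0):R a5@(4,0):P a6@(4,1):P a7@(2,1):P a8@(0,0):R
t=3: a0@(2,0):P a3@(1,4):R a4@(2,5):R a5@(0,0):P a6@(0,1):P a7@(2,0):P a8@(1,0):R
t=4: a0@(2,5):P a3@(1,3):R a4@(2,4):R a5@(1,0):P a6@(1,1):P a7@(2,5):P a8@(0,0):R
t=5: a0@(2,4):P a3@(1,4):R a4@(2,3):R a5@(0,0):P a6@(1,2):P a7@(2,4):P a8@(4,0):R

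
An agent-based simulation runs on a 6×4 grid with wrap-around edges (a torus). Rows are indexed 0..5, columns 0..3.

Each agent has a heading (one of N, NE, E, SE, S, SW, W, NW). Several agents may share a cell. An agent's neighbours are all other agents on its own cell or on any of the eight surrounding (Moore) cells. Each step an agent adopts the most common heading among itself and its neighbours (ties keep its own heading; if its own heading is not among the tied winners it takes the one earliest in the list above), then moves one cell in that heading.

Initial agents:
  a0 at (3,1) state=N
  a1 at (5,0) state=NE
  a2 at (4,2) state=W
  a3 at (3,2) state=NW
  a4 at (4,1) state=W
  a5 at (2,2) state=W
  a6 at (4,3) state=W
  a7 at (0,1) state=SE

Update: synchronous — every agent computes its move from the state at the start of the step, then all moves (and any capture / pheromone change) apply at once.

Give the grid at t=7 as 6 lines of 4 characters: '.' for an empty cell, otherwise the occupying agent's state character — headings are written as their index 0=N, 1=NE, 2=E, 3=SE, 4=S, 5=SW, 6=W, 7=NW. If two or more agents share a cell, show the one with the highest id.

t=1: a0@(3,0):W a1@(5,3):W a2@(4,1):W a3@(3,1):W a4@(4,0):W a5@(2,1):W a6@(4,2):W a7@(1,2):SE
t=2: a0@(3,3):W a1@(5,2):W a2@(4,0):W a3@(3,0):W a4@(4,3):W a5@(2,0):W a6@(4,1):W a7@(2,3):SE
t=3: a0@(3,2):W a1@(5,1):W a2@(4,3):W a3@(3,3):W a4@(4,2):W a5@(2,3):W a6@(4,0):W a7@(2,2):W
t=4: a0@(3,1):W a1@(5,0):W a2@(4,2):W a3@(3,2):W a4@(4,1):W a5@(2,2):W a6@(4,3):W a7@(2,1):W
t=5: a0@(3,0):W a1@(5,3):W a2@(4,1):W a3@(3,1):W a4@(4,0):W a5@(2,1):W a6@(4,2):W a7@(2,0):W
t=6: a0@(3,3):W a1@(5,2):W a2@(4,0):W a3@(3,0):W a4@(4,3):W a5@(2,0):W a6@(4,1):W a7@(2,3):W
t=7: a0@(3,2):W a1@(5,1):W a2@(4,3):W a3@(3,3):W a4@(4,2):W a5@(2,3):W a6@(4,0):W a7@(2,2):W

....
....
..66
..66
6.66
.6..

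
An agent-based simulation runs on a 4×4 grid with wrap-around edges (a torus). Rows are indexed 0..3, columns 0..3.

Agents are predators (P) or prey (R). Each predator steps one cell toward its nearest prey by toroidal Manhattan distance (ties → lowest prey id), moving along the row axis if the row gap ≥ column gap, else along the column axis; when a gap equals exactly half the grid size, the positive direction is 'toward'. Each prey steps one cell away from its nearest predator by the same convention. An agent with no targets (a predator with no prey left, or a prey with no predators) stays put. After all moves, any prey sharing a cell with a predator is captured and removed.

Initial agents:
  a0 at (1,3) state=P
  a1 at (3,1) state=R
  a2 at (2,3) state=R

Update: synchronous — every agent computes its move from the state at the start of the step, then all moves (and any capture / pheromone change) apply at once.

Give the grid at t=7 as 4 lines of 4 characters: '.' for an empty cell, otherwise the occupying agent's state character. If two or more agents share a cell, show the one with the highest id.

t=1: a0@(2,3):P a1@(2,1):R a2@(3,3):R
t=2: a0@(3,3):P a1@(2,0):R a2@(0,3):R
t=3: a0@(0,3):P a1@(1,0):R a2@(1,3):R
t=4: a0@(1,3):P a1@(2,0):R a2@(2,3):R
t=5: a0@(2,3):P a1@(3,0):R a2@(3,3):R
t=6: a0@(3,3):P a1@(0,0):R a2@(0,3):R
t=7: a0@(0,3):P a1@(1,0):R a2@(1,3):R

...P
R..R
....
....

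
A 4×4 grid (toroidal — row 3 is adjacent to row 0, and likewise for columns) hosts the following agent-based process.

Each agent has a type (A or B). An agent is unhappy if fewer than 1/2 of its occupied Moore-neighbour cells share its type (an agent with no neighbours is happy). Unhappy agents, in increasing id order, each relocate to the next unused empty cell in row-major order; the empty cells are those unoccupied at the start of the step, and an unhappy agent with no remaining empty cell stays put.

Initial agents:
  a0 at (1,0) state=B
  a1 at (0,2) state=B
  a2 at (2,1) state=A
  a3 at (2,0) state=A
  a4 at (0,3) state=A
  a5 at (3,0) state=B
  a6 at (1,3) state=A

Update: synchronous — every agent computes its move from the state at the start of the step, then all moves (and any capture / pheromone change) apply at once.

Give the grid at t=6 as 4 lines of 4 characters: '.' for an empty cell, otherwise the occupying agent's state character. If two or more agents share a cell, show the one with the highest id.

t=1: a0@(0,0):B a1@(0,1):B a2@(1,1):A a3@(2,0):A a4@(1,2):A a5@(2,2):B a6@(1,3):A
t=2: a0@(0,2):B a1@(0,3):B a2@(1,0):A a3@(2,0):A a4@(1,2):A a5@(2,1):B a6@(1,3):A
t=3: a0@(0,0):B a1@(0,1):B a2@(1,0):A a3@(2,0):A a4@(1,1):A a5@(2,2):B a6@(1,3):A
t=4: a0@(0,2):B a1@(0,3):B a2@(1,0):A a3@(2,0):A a4@(1,2):A a5@(2,1):B a6@(1,3):A
t=5: a0@(0,0):B a1@(0,1):B a2@(1,0):A a3@(2,0):A a4@(1,1):A a5@(2,2):B a6@(1,3):A
t=6: a0@(0,2):B a1@(0,3):B a2@(1,0):A a3@(2,0):A a4@(1,2):A a5@(2,1):B a6@(1,3):A

..BB
A.AA
AB..
....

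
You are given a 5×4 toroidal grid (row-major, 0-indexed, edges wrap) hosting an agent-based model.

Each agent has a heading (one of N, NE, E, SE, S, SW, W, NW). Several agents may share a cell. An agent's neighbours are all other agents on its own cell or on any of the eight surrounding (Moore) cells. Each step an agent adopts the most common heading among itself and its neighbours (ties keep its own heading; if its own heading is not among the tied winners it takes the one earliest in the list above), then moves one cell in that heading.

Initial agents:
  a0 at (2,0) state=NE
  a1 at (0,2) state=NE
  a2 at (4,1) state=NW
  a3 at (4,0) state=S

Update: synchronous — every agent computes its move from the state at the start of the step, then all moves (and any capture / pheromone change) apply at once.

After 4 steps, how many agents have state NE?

t=1: a0@(1,1):NE a1@(4,3):NE a2@(3,0):NW a3@(0,0):S
t=2: a0@(0,2):NE a1@(3,0):NE a2@(2,3):NW a3@(4,1):NE
t=3: a0@(4,3):NE a1@(2,1):NE a2@(1,2):NW a3@(3,2):NE
t=4: a0@(3,0):NE a1@(1,2):NE a2@(0,1):NW a3@(2,3):NE

3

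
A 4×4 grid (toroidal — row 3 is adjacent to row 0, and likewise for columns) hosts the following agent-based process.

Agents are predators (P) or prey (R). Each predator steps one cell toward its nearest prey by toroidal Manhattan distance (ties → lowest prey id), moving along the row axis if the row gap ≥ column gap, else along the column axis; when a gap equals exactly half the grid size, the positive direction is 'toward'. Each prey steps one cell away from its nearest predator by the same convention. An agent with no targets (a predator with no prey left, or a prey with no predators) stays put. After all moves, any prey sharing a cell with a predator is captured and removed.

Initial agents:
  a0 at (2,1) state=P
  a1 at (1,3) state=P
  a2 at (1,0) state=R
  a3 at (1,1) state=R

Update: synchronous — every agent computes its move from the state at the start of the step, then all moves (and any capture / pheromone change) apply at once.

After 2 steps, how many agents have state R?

t=1: a0@(1,1):P a1@(1,0):P a3@(0,1):R
t=2: a0@(0,1):P a1@(0,0):P a3@(3,1):R

1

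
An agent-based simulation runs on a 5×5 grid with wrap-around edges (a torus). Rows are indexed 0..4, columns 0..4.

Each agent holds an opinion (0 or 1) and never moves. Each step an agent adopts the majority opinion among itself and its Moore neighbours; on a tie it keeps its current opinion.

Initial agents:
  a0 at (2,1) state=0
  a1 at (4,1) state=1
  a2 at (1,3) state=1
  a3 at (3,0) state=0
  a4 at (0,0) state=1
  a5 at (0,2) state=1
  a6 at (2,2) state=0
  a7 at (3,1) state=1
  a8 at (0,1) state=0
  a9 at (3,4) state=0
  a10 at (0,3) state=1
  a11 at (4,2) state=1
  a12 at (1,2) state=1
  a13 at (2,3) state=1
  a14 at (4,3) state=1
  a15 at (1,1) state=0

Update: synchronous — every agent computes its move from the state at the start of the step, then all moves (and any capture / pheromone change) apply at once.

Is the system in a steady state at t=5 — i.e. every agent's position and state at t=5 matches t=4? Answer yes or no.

no

t=1: a0@(2,1):0 a1@(4,1):1 a2@(1,3):1 a3@(3,0):0 a4@(0,0):1 a5@(0,2):1 a6@(2,2):1 a7@(3,1):1 a8@(0,1):1 a9@(3,4):0 a10@(0,3):1 a11@(4,2):1 a12@(1,2):1 a13@(2,3):1 a14@(4,3):1 a15@(1,1):0
t=2: a0@(2,1):0 a1@(4,1):1 a2@(1,3):1 a3@(3,0):0 a4@(0,0):1 a5@(0,2):1 a6@(2,2):1 a7@(3,1):1 a8@(0,1):1 a9@(3,4):0 a10@(0,3):1 a11@(4,2):1 a12@(1,2):1 a13@(2,3):1 a14@(4,3):1 a15@(1,1):1
t=3: a0@(2,1):1 a1@(4,1):1 a2@(1,3):1 a3@(3,0):0 a4@(0,0):1 a5@(0,2):1 a6@(2,2):1 a7@(3,1):1 a8@(0,1):1 a9@(3,4):0 a10@(0,3):1 a11@(4,2):1 a12@(1,2):1 a13@(2,3):1 a14@(4,3):1 a15@(1,1):1
t=4: a0@(2,1):1 a1@(4,1):1 a2@(1,3):1 a3@(3,0):1 a4@(0,0):1 a5@(0,2):1 a6@(2,2):1 a7@(3,1):1 a8@(0,1):1 a9@(3,4):0 a10@(0,3):1 a11@(4,2):1 a12@(1,2):1 a13@(2,3):1 a14@(4,3):1 a15@(1,1):1
t=5: a0@(2,1):1 a1@(4,1):1 a2@(1,3):1 a3@(3,0):1 a4@(0,0):1 a5@(0,2):1 a6@(2,2):1 a7@(3,1):1 a8@(0,1):1 a9@(3,4):1 a10@(0,3):1 a11@(4,2):1 a12@(1,2):1 a13@(2,3):1 a14@(4,3):1 a15@(1,1):1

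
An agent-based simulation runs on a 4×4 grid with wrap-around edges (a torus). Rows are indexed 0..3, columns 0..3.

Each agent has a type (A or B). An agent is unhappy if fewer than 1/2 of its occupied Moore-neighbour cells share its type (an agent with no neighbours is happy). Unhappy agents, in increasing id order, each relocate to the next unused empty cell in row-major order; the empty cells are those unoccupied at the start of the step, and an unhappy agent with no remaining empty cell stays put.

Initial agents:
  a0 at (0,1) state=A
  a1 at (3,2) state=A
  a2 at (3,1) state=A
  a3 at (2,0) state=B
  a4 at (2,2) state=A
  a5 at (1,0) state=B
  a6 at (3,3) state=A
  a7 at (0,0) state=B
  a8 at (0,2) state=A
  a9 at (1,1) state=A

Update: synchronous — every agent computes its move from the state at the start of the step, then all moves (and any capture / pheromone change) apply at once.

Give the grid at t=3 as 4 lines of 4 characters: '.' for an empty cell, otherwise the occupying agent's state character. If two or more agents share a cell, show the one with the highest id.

.AAB
BA.B
..A.
.AAA

t=1: a0@(0,1):A a1@(3,2):A a2@(3,1):A a3@(0,3):B a4@(2,2):A a5@(1,0):B a6@(3,3):A a7@(1,2):B a8@(0,2):A a9@(1,1):A
t=2: a0@(0,1):A a1@(3,2):A a2@(3,1):A a3@(0,0):B a4@(2,2):A a5@(1,3):B a6@(3,3):A a7@(2,0):B a8@(0,2):A a9@(1,1):A
t=3: a0@(0,1):A a1@(3,2):A a2@(3,1):A a3@(0,3):B a4@(2,2):A a5@(1,3):B a6@(3,3):A a7@(1,0):B a8@(0,2):A a9@(1,1):A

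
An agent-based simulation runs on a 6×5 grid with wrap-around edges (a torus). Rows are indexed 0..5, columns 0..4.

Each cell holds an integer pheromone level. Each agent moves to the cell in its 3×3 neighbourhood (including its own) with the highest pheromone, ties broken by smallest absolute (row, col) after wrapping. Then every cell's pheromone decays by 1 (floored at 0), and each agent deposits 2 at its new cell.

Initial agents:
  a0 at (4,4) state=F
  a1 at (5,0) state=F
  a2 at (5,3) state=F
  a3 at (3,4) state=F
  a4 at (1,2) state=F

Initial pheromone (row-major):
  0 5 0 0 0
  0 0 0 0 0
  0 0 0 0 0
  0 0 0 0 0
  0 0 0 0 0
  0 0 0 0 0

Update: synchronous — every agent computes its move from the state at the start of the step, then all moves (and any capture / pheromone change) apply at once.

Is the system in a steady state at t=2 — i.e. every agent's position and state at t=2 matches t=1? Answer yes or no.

t=1: a0@(3,0) a1@(0,1) a2@(0,2) a3@(2,0) a4@(0,1) | pheromone: 0 8 2 0 0 / 0 0 0 0 0 / 2 0 0 0 0 / 2 0 0 0 0 / 0 0 0 0 0 / 0 0 0 0 0
t=2: a0@(2,0) a1@(0,1) a2@(0,1) a3@(2,0) a4@(0,1) | pheromone: 0 13 1 0 0 / 0 0 0 0 0 / 5 0 0 0 0 / 1 0 0 0 0 / 0 0 0 0 0 / 0 0 0 0 0

no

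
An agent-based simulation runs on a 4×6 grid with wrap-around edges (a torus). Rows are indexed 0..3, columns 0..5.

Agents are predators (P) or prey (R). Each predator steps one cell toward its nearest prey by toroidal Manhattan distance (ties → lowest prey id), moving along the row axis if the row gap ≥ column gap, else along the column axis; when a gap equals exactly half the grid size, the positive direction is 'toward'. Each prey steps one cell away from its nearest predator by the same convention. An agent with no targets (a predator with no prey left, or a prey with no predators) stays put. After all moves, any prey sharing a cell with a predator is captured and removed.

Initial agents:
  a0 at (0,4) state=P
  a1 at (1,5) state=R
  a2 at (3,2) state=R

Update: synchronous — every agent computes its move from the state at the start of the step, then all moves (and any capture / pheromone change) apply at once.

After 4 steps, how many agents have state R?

t=1: a0@(1,4):P a1@(2,5):R a2@(3,1):R
t=2: a0@(2,4):P a1@(3,5):R a2@(3,0):R
t=3: a0@(3,4):P a1@(0,5):R a2@(3,1):R
t=4: a0@(0,4):P a1@(1,5):R a2@(3,0):R

2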